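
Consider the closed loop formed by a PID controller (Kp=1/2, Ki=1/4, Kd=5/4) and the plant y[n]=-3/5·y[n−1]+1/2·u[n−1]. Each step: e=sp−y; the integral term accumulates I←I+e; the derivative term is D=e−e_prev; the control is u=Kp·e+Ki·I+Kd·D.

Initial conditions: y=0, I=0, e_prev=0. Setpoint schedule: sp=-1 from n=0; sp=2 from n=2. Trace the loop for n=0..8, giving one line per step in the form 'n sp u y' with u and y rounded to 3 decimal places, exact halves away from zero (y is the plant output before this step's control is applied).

(exact arithmetic carried between steps; '≈' marks a value shown rounded to 6 d.p. or computed from one; I and e_prev carry over from the previous line; the table rounds u and y to 3 d.p., halves away from zero)
n=0: y=0, sp=-1, e=sp−y=-1; I=-1, D=e−e_prev=-1; u=1/2·(-1)+1/4·(-1)+5/4·(-1)=-2; next y=-3/5·0+1/2·(-2)=-1
n=1: y=-1, sp=-1, e=sp−y=0; I=-1, D=e−e_prev=1; u=1/2·0+1/4·(-1)+5/4·1=1; next y=-3/5·(-1)+1/2·1=1.1
n=2: y=1.1, sp=2, e=sp−y=0.9; I=-0.1, D=e−e_prev=0.9; u=1/2·0.9+1/4·(-0.1)+5/4·0.9=1.55; next y=-3/5·1.1+1/2·1.55=0.115
n=3: y=0.115, sp=2, e=sp−y=1.885; I=1.785, D=e−e_prev=0.985; u=1/2·1.885+1/4·1.785+5/4·0.985=2.62; next y=-3/5·0.115+1/2·2.62=1.241
n=4: y=1.241, sp=2, e=sp−y=0.759; I=2.544, D=e−e_prev=-1.126; u=1/2·0.759+1/4·2.544+5/4·(-1.126)=-0.392; next y=-3/5·1.241+1/2·(-0.392)=-0.9406
n=5: y=-0.9406, sp=2, e=sp−y=2.9406; I=5.4846, D=e−e_prev=2.1816; u=1/2·2.9406+1/4·5.4846+5/4·2.1816=5.56845; next y=-3/5·(-0.9406)+1/2·5.56845=3.348585
n=6: y=3.348585, sp=2, e=sp−y=-1.348585; I=4.136015, D=e−e_prev=-4.289185; u=1/2·(-1.348585)+1/4·4.136015+5/4·(-4.289185)=-5.00177; next y=-3/5·3.348585+1/2·(-5.00177)=-4.510036
n=7: y=-4.510036, sp=2, e=sp−y=6.510036; I=10.646051, D=e−e_prev=7.858621; u=1/2·6.510036+1/4·10.646051+5/4·7.858621=15.739807; next y=-3/5·(-4.510036)+1/2·15.739807≈10.575925
n=8: y≈10.575925, sp=2, e=sp−y≈-8.575925; I≈2.070126, D=e−e_prev≈-15.085961; u=1/2·(-8.575925)+1/4·2.070126+5/4·(-15.085961)≈-22.627882; next y=-3/5·10.575925+1/2·(-22.627882)≈-17.659496

0 -1 -2.000 0.000
1 -1 1.000 -1.000
2 2 1.550 1.100
3 2 2.620 0.115
4 2 -0.392 1.241
5 2 5.568 -0.941
6 2 -5.002 3.349
7 2 15.740 -4.510
8 2 -22.628 10.576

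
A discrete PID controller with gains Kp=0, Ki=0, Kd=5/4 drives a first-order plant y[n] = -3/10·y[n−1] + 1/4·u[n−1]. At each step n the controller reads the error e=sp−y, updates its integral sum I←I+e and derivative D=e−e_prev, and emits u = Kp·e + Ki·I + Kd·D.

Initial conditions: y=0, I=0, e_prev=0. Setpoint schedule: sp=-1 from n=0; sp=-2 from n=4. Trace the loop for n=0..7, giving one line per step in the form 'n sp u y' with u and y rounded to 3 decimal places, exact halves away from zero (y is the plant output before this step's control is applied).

0 -1 -1.250 0.000
1 -1 0.391 -0.313
2 -1 -0.630 0.191
3 -1 0.508 -0.215
4 -2 -1.758 0.191
5 -2 0.860 -0.497
6 -2 -1.076 0.364
7 -2 0.928 -0.378

(exact arithmetic carried between steps; '≈' marks a value shown rounded to 6 d.p. or computed from one; I and e_prev carry over from the previous line; the table rounds u and y to 3 d.p., halves away from zero)
n=0: y=0, sp=-1, e=sp−y=-1; I=-1, D=e−e_prev=-1; u=0·(-1)+0·(-1)+5/4·(-1)=-1.25; next y=-3/10·0+1/4·(-1.25)=-0.3125
n=1: y=-0.3125, sp=-1, e=sp−y=-0.6875; I=-1.6875, D=e−e_prev=0.3125; u=0·(-0.6875)+0·(-1.6875)+5/4·0.3125=0.390625; next y=-3/10·(-0.3125)+1/4·0.390625≈0.191406
n=2: y≈0.191406, sp=-1, e=sp−y≈-1.191406; I≈-2.878906, D=e−e_prev≈-0.503906; u=0·(-1.191406)+0·(-2.878906)+5/4·(-0.503906)≈-0.629883; next y=-3/10·0.191406+1/4·(-0.629883)≈-0.214893
n=3: y≈-0.214893, sp=-1, e=sp−y≈-0.785107; I≈-3.664014, D=e−e_prev≈0.406299; u=0·(-0.785107)+0·(-3.664014)+5/4·0.406299≈0.507874; next y=-3/10·(-0.214893)+1/4·0.507874≈0.191436
n=4: y≈0.191436, sp=-2, e=sp−y≈-2.191436; I≈-5.855450, D=e−e_prev≈-1.406329; u=0·(-2.191436)+0·(-5.855450)+5/4·(-1.406329)≈-1.757911; next y=-3/10·0.191436+1/4·(-1.757911)≈-0.496909
n=5: y≈-0.496909, sp=-2, e=sp−y≈-1.503091; I≈-7.358541, D=e−e_prev≈0.688345; u=0·(-1.503091)+0·(-7.358541)+5/4·0.688345≈0.860431; next y=-3/10·(-0.496909)+1/4·0.860431≈0.364180
n=6: y≈0.364180, sp=-2, e=sp−y≈-2.364180; I≈-9.722722, D=e−e_prev≈-0.861089; u=0·(-2.364180)+0·(-9.722722)+5/4·(-0.861089)≈-1.076361; next y=-3/10·0.364180+1/4·(-1.076361)≈-0.378344
n=7: y≈-0.378344, sp=-2, e=sp−y≈-1.621656; I≈-11.344377, D=e−e_prev≈0.742525; u=0·(-1.621656)+0·(-11.344377)+5/4·0.742525≈0.928156; next y=-3/10·(-0.378344)+1/4·0.928156≈0.345542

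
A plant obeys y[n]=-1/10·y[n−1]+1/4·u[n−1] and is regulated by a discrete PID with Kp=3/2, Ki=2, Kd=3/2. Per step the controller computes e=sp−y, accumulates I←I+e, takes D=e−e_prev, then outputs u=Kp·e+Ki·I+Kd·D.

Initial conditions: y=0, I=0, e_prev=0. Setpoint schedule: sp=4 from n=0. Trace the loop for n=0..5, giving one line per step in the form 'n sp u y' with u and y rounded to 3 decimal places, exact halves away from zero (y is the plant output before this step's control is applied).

0 4 20.000 0.000
1 4 -3.000 5.000
2 4 33.750 -1.250
3 4 -14.188 8.563
4 4 56.234 -4.403
5 4 -40.918 14.499

(exact arithmetic carried between steps; '≈' marks a value shown rounded to 6 d.p. or computed from one; I and e_prev carry over from the previous line; the table rounds u and y to 3 d.p., halves away from zero)
n=0: y=0, sp=4, e=sp−y=4; I=4, D=e−e_prev=4; u=3/2·4+2·4+3/2·4=20; next y=-1/10·0+1/4·20=5
n=1: y=5, sp=4, e=sp−y=-1; I=3, D=e−e_prev=-5; u=3/2·(-1)+2·3+3/2·(-5)=-3; next y=-1/10·5+1/4·(-3)=-1.25
n=2: y=-1.25, sp=4, e=sp−y=5.25; I=8.25, D=e−e_prev=6.25; u=3/2·5.25+2·8.25+3/2·6.25=33.75; next y=-1/10·(-1.25)+1/4·33.75=8.5625
n=3: y=8.5625, sp=4, e=sp−y=-4.5625; I=3.6875, D=e−e_prev=-9.8125; u=3/2·(-4.5625)+2·3.6875+3/2·(-9.8125)=-14.1875; next y=-1/10·8.5625+1/4·(-14.1875)=-4.403125
n=4: y=-4.403125, sp=4, e=sp−y=8.403125; I=12.090625, D=e−e_prev=12.965625; u=3/2·8.403125+2·12.090625+3/2·12.965625=56.234375; next y=-1/10·(-4.403125)+1/4·56.234375≈14.498906
n=5: y≈14.498906, sp=4, e=sp−y≈-10.498906; I≈1.591719, D=e−e_prev≈-18.902031; u=3/2·(-10.498906)+2·1.591719+3/2·(-18.902031)≈-40.917969; next y=-1/10·14.498906+1/4·(-40.917969)≈-11.679383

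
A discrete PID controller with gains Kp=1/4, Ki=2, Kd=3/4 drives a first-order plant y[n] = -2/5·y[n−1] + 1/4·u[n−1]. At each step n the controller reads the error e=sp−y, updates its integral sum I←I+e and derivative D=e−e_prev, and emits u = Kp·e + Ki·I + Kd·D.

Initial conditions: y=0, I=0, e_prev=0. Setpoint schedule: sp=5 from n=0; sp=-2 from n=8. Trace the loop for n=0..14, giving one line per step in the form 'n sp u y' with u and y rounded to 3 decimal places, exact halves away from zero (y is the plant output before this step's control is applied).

0 5 15.000 0.000
1 5 10.000 3.750
2 5 23.563 1.000
3 5 16.028 5.491
4 5 29.454 1.811
5 5 18.587 6.639
6 5 32.875 1.991
7 5 19.113 7.422
8 -2 14.180 1.809
9 -2 4.566 2.821
10 -2 4.107 0.013
11 -2 -5.051 1.022
12 -2 -2.259 -1.671
13 -2 -10.261 0.104
14 -2 -5.005 -2.607

(exact arithmetic carried between steps; '≈' marks a value shown rounded to 6 d.p. or computed from one; I and e_prev carry over from the previous line; the table rounds u and y to 3 d.p., halves away from zero)
n=0: y=0, sp=5, e=sp−y=5; I=5, D=e−e_prev=5; u=1/4·5+2·5+3/4·5=15; next y=-2/5·0+1/4·15=3.75
n=1: y=3.75, sp=5, e=sp−y=1.25; I=6.25, D=e−e_prev=-3.75; u=1/4·1.25+2·6.25+3/4·(-3.75)=10; next y=-2/5·3.75+1/4·10=1
n=2: y=1, sp=5, e=sp−y=4; I=10.25, D=e−e_prev=2.75; u=1/4·4+2·10.25+3/4·2.75=23.5625; next y=-2/5·1+1/4·23.5625=5.490625
n=3: y=5.490625, sp=5, e=sp−y=-0.490625; I=9.759375, D=e−e_prev=-4.490625; u=1/4·(-0.490625)+2·9.759375+3/4·(-4.490625)=16.028125; next y=-2/5·5.490625+1/4·16.028125≈1.810781
n=4: y≈1.810781, sp=5, e=sp−y≈3.189219; I≈12.948594, D=e−e_prev≈3.679844; u=1/4·3.189219+2·12.948594+3/4·3.679844≈29.454375; next y=-2/5·1.810781+1/4·29.454375≈6.639281
n=5: y≈6.639281, sp=5, e=sp−y≈-1.639281; I≈11.309313, D=e−e_prev≈-4.8285; u=1/4·(-1.639281)+2·11.309313+3/4·(-4.8285)≈18.587430; next y=-2/5·6.639281+1/4·18.587430≈1.991145
n=6: y≈1.991145, sp=5, e=sp−y≈3.008855; I≈14.318168, D=e−e_prev≈4.648136; u=1/4·3.008855+2·14.318168+3/4·4.648136≈32.874651; next y=-2/5·1.991145+1/4·32.874651≈7.422205
n=7: y≈7.422205, sp=5, e=sp−y≈-2.422205; I≈11.895963, D=e−e_prev≈-5.431060; u=1/4·(-2.422205)+2·11.895963+3/4·(-5.431060)≈19.113079; next y=-2/5·7.422205+1/4·19.113079≈1.809388
n=8: y≈1.809388, sp=-2, e=sp−y≈-3.809388; I≈8.086575, D=e−e_prev≈-1.387183; u=1/4·(-3.809388)+2·8.086575+3/4·(-1.387183)≈14.180415; next y=-2/5·1.809388+1/4·14.180415≈2.821349
n=9: y≈2.821349, sp=-2, e=sp−y≈-4.821349; I≈3.265226, D=e−e_prev≈-1.011961; u=1/4·(-4.821349)+2·3.265226+3/4·(-1.011961)≈4.566145; next y=-2/5·2.821349+1/4·4.566145≈0.012997
n=10: y≈0.012997, sp=-2, e=sp−y≈-2.012997; I≈1.252229, D=e−e_prev≈2.808352; u=1/4·(-2.012997)+2·1.252229+3/4·2.808352≈4.107474; next y=-2/5·0.012997+1/4·4.107474≈1.021670
n=11: y≈1.021670, sp=-2, e=sp−y≈-3.021670; I≈-1.769440, D=e−e_prev≈-1.008673; u=1/4·(-3.021670)+2·(-1.769440)+3/4·(-1.008673)≈-5.050803; next y=-2/5·1.021670+1/4·(-5.050803)≈-1.671369
n=12: y≈-1.671369, sp=-2, e=sp−y≈-0.328631; I≈-2.098072, D=e−e_prev≈2.693038; u=1/4·(-0.328631)+2·(-2.098072)+3/4·2.693038≈-2.258522; next y=-2/5·(-1.671369)+1/4·(-2.258522)≈0.103917
n=13: y≈0.103917, sp=-2, e=sp−y≈-2.103917; I≈-4.201989, D=e−e_prev≈-1.775285; u=1/4·(-2.103917)+2·(-4.201989)+3/4·(-1.775285)≈-10.261420; next y=-2/5·0.103917+1/4·(-10.261420)≈-2.606922
n=14: y≈-2.606922, sp=-2, e=sp−y≈0.606922; I≈-3.595067, D=e−e_prev≈2.710839; u=1/4·0.606922+2·(-3.595067)+3/4·2.710839≈-5.005274; next y=-2/5·(-2.606922)+1/4·(-5.005274)≈-0.208550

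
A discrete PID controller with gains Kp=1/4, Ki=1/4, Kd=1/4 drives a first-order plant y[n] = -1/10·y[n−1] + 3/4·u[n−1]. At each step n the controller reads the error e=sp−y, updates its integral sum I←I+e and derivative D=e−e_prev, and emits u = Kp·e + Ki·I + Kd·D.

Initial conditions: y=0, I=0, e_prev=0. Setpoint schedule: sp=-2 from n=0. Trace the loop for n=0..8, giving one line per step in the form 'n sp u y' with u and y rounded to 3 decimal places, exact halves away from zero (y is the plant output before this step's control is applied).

(exact arithmetic carried between steps; '≈' marks a value shown rounded to 6 d.p. or computed from one; I and e_prev carry over from the previous line; the table rounds u and y to 3 d.p., halves away from zero)
n=0: y=0, sp=-2, e=sp−y=-2; I=-2, D=e−e_prev=-2; u=1/4·(-2)+1/4·(-2)+1/4·(-2)=-1.5; next y=-1/10·0+3/4·(-1.5)=-1.125
n=1: y=-1.125, sp=-2, e=sp−y=-0.875; I=-2.875, D=e−e_prev=1.125; u=1/4·(-0.875)+1/4·(-2.875)+1/4·1.125=-0.65625; next y=-1/10·(-1.125)+3/4·(-0.65625)≈-0.379688
n=2: y≈-0.379688, sp=-2, e=sp−y≈-1.620313; I≈-4.495313, D=e−e_prev≈-0.745313; u=1/4·(-1.620313)+1/4·(-4.495313)+1/4·(-0.745313)≈-1.715234; next y=-1/10·(-0.379688)+3/4·(-1.715234)≈-1.248457
n=3: y≈-1.248457, sp=-2, e=sp−y≈-0.751543; I≈-5.246855, D=e−e_prev≈0.868770; u=1/4·(-0.751543)+1/4·(-5.246855)+1/4·0.868770≈-1.282407; next y=-1/10·(-1.248457)+3/4·(-1.282407)≈-0.836960
n=4: y≈-0.836960, sp=-2, e=sp−y≈-1.163040; I≈-6.409896, D=e−e_prev≈-0.411497; u=1/4·(-1.163040)+1/4·(-6.409896)+1/4·(-0.411497)≈-1.996108; next y=-1/10·(-0.836960)+3/4·(-1.996108)≈-1.413385
n=5: y≈-1.413385, sp=-2, e=sp−y≈-0.586615; I≈-6.996510, D=e−e_prev≈0.576426; u=1/4·(-0.586615)+1/4·(-6.996510)+1/4·0.576426≈-1.751675; next y=-1/10·(-1.413385)+3/4·(-1.751675)≈-1.172418
n=6: y≈-1.172418, sp=-2, e=sp−y≈-0.827582; I≈-7.824093, D=e−e_prev≈-0.240968; u=1/4·(-0.827582)+1/4·(-7.824093)+1/4·(-0.240968)≈-2.223161; next y=-1/10·(-1.172418)+3/4·(-2.223161)≈-1.550129
n=7: y≈-1.550129, sp=-2, e=sp−y≈-0.449871; I≈-8.273964, D=e−e_prev≈0.377711; u=1/4·(-0.449871)+1/4·(-8.273964)+1/4·0.377711≈-2.086531; next y=-1/10·(-1.550129)+3/4·(-2.086531)≈-1.409885
n=8: y≈-1.409885, sp=-2, e=sp−y≈-0.590115; I≈-8.864079, D=e−e_prev≈-0.140243; u=1/4·(-0.590115)+1/4·(-8.864079)+1/4·(-0.140243)≈-2.398609; next y=-1/10·(-1.409885)+3/4·(-2.398609)≈-1.657968

0 -2 -1.500 0.000
1 -2 -0.656 -1.125
2 -2 -1.715 -0.380
3 -2 -1.282 -1.248
4 -2 -1.996 -0.837
5 -2 -1.752 -1.413
6 -2 -2.223 -1.172
7 -2 -2.087 -1.550
8 -2 -2.399 -1.410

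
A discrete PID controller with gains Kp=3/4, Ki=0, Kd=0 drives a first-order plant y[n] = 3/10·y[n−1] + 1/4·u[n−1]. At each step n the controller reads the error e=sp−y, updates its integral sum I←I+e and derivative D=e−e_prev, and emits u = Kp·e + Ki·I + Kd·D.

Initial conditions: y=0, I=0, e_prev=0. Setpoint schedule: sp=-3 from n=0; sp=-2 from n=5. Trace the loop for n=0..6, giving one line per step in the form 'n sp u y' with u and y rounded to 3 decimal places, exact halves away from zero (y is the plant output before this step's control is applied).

(exact arithmetic carried between steps; '≈' marks a value shown rounded to 6 d.p. or computed from one; I and e_prev carry over from the previous line; the table rounds u and y to 3 d.p., halves away from zero)
n=0: y=0, sp=-3, e=sp−y=-3; I=-3, D=e−e_prev=-3; u=3/4·(-3)+0·(-3)+0·(-3)=-2.25; next y=3/10·0+1/4·(-2.25)=-0.5625
n=1: y=-0.5625, sp=-3, e=sp−y=-2.4375; I=-5.4375, D=e−e_prev=0.5625; u=3/4·(-2.4375)+0·(-5.4375)+0·0.5625=-1.828125; next y=3/10·(-0.5625)+1/4·(-1.828125)≈-0.625781
n=2: y≈-0.625781, sp=-3, e=sp−y≈-2.374219; I≈-7.811719, D=e−e_prev≈0.063281; u=3/4·(-2.374219)+0·(-7.811719)+0·0.063281≈-1.780664; next y=3/10·(-0.625781)+1/4·(-1.780664)≈-0.632900
n=3: y≈-0.632900, sp=-3, e=sp−y≈-2.367100; I≈-10.178818, D=e−e_prev≈0.007119; u=3/4·(-2.367100)+0·(-10.178818)+0·0.007119≈-1.775325; next y=3/10·(-0.632900)+1/4·(-1.775325)≈-0.633701
n=4: y≈-0.633701, sp=-3, e=sp−y≈-2.366299; I≈-12.545117, D=e−e_prev≈0.000801; u=3/4·(-2.366299)+0·(-12.545117)+0·0.000801≈-1.774724; next y=3/10·(-0.633701)+1/4·(-1.774724)≈-0.633791
n=5: y≈-0.633791, sp=-2, e=sp−y≈-1.366209; I≈-13.911326, D=e−e_prev≈1.000090; u=3/4·(-1.366209)+0·(-13.911326)+0·1.000090≈-1.024656; next y=3/10·(-0.633791)+1/4·(-1.024656)≈-0.446302
n=6: y≈-0.446302, sp=-2, e=sp−y≈-1.553698; I≈-15.465024, D=e−e_prev≈-0.187490; u=3/4·(-1.553698)+0·(-15.465024)+0·(-0.187490)≈-1.165274; next y=3/10·(-0.446302)+1/4·(-1.165274)≈-0.425209

0 -3 -2.250 0.000
1 -3 -1.828 -0.563
2 -3 -1.781 -0.626
3 -3 -1.775 -0.633
4 -3 -1.775 -0.634
5 -2 -1.025 -0.634
6 -2 -1.165 -0.446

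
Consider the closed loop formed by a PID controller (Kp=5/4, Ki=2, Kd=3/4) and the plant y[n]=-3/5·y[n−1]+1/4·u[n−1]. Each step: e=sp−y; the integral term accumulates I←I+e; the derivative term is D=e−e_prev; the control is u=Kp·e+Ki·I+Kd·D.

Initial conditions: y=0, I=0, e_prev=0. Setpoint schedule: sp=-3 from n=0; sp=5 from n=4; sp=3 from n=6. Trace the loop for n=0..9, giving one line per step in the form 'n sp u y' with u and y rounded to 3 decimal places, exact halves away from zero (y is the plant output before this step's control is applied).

(exact arithmetic carried between steps; '≈' marks a value shown rounded to 6 d.p. or computed from one; I and e_prev carry over from the previous line; the table rounds u and y to 3 d.p., halves away from zero)
n=0: y=0, sp=-3, e=sp−y=-3; I=-3, D=e−e_prev=-3; u=5/4·(-3)+2·(-3)+3/4·(-3)=-12; next y=-3/5·0+1/4·(-12)=-3
n=1: y=-3, sp=-3, e=sp−y=0; I=-3, D=e−e_prev=3; u=5/4·0+2·(-3)+3/4·3=-3.75; next y=-3/5·(-3)+1/4·(-3.75)=0.8625
n=2: y=0.8625, sp=-3, e=sp−y=-3.8625; I=-6.8625, D=e−e_prev=-3.8625; u=5/4·(-3.8625)+2·(-6.8625)+3/4·(-3.8625)=-21.45; next y=-3/5·0.8625+1/4·(-21.45)=-5.88
n=3: y=-5.88, sp=-3, e=sp−y=2.88; I=-3.9825, D=e−e_prev=6.7425; u=5/4·2.88+2·(-3.9825)+3/4·6.7425=0.691875; next y=-3/5·(-5.88)+1/4·0.691875≈3.700969
n=4: y≈3.700969, sp=5, e=sp−y≈1.299031; I≈-2.683469, D=e−e_prev≈-1.580969; u=5/4·1.299031+2·(-2.683469)+3/4·(-1.580969)≈-4.928875; next y=-3/5·3.700969+1/4·(-4.928875)≈-3.4528
n=5: y=-3.4528, sp=5, e=sp−y=8.4528; I≈5.769331, D=e−e_prev≈7.153769; u=5/4·8.4528+2·5.769331+3/4·7.153769≈27.469989; next y=-3/5·(-3.4528)+1/4·27.469989≈8.939177
n=6: y≈8.939177, sp=3, e=sp−y≈-5.939177; I≈-0.169846, D=e−e_prev≈-14.391977; u=5/4·(-5.939177)+2·(-0.169846)+3/4·(-14.391977)≈-18.557647; next y=-3/5·8.939177+1/4·(-18.557647)≈-10.002918
n=7: y=-10.002918, sp=3, e=sp−y=13.002918; I≈12.833072, D=e−e_prev≈18.942095; u=5/4·13.002918+2·12.833072+3/4·18.942095≈56.126363; next y=-3/5·(-10.002918)+1/4·56.126363≈20.033342
n=8: y≈20.033342, sp=3, e=sp−y≈-17.033342; I≈-4.200270, D=e−e_prev≈-30.036260; u=5/4·(-17.033342)+2·(-4.200270)+3/4·(-30.036260)≈-52.219411; next y=-3/5·20.033342+1/4·(-52.219411)≈-25.074858
n=9: y≈-25.074858, sp=3, e=sp−y≈28.074858; I≈23.874588, D=e−e_prev≈45.108199; u=5/4·28.074858+2·23.874588+3/4·45.108199≈116.673897; next y=-3/5·(-25.074858)+1/4·116.673897≈44.213389

0 -3 -12.000 0.000
1 -3 -3.750 -3.000
2 -3 -21.450 0.863
3 -3 0.692 -5.880
4 5 -4.929 3.701
5 5 27.470 -3.453
6 3 -18.558 8.939
7 3 56.126 -10.003
8 3 -52.219 20.033
9 3 116.674 -25.075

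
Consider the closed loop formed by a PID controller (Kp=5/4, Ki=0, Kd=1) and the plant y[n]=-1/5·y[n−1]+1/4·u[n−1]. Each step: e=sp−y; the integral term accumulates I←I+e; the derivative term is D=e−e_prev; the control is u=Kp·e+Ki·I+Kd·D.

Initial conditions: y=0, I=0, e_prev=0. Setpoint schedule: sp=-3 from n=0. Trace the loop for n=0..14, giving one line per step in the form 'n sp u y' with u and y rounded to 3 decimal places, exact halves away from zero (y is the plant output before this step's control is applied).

0 -3 -6.750 0.000
1 -3 0.047 -1.688
2 -3 -6.223 0.349
3 -3 0.257 -1.626
4 -3 -6.252 0.389
5 -3 0.331 -1.641
6 -3 -6.315 0.411
7 -3 0.398 -1.661
8 -3 -6.383 0.432
9 -3 0.466 -1.682
10 -3 -6.451 0.453
11 -3 0.536 -1.703
12 -3 -6.521 0.475
13 -3 0.606 -1.725
14 -3 -6.593 0.497

(exact arithmetic carried between steps; '≈' marks a value shown rounded to 6 d.p. or computed from one; I and e_prev carry over from the previous line; the table rounds u and y to 3 d.p., halves away from zero)
n=0: y=0, sp=-3, e=sp−y=-3; I=-3, D=e−e_prev=-3; u=5/4·(-3)+0·(-3)+1·(-3)=-6.75; next y=-1/5·0+1/4·(-6.75)=-1.6875
n=1: y=-1.6875, sp=-3, e=sp−y=-1.3125; I=-4.3125, D=e−e_prev=1.6875; u=5/4·(-1.3125)+0·(-4.3125)+1·1.6875=0.046875; next y=-1/5·(-1.6875)+1/4·0.046875≈0.349219
n=2: y≈0.349219, sp=-3, e=sp−y≈-3.349219; I≈-7.661719, D=e−e_prev≈-2.036719; u=5/4·(-3.349219)+0·(-7.661719)+1·(-2.036719)≈-6.223242; next y=-1/5·0.349219+1/4·(-6.223242)≈-1.625654
n=3: y≈-1.625654, sp=-3, e=sp−y≈-1.374346; I≈-9.036064, D=e−e_prev≈1.974873; u=5/4·(-1.374346)+0·(-9.036064)+1·1.974873≈0.256941; next y=-1/5·(-1.625654)+1/4·0.256941≈0.389366
n=4: y≈0.389366, sp=-3, e=sp−y≈-3.389366; I≈-12.425431, D=e−e_prev≈-2.015020; u=5/4·(-3.389366)+0·(-12.425431)+1·(-2.015020)≈-6.251728; next y=-1/5·0.389366+1/4·(-6.251728)≈-1.640805
n=5: y≈-1.640805, sp=-3, e=sp−y≈-1.359195; I≈-13.784625, D=e−e_prev≈2.030171; u=5/4·(-1.359195)+0·(-13.784625)+1·2.030171≈0.331178; next y=-1/5·(-1.640805)+1/4·0.331178≈0.410956
n=6: y≈0.410956, sp=-3, e=sp−y≈-3.410956; I≈-17.195581, D=e−e_prev≈-2.051761; u=5/4·(-3.410956)+0·(-17.195581)+1·(-2.051761)≈-6.315455; next y=-1/5·0.410956+1/4·(-6.315455)≈-1.661055
n=7: y≈-1.661055, sp=-3, e=sp−y≈-1.338945; I≈-18.534526, D=e−e_prev≈2.072010; u=5/4·(-1.338945)+0·(-18.534526)+1·2.072010≈0.398329; next y=-1/5·(-1.661055)+1/4·0.398329≈0.431793
n=8: y≈0.431793, sp=-3, e=sp−y≈-3.431793; I≈-21.966319, D=e−e_prev≈-2.092848; u=5/4·(-3.431793)+0·(-21.966319)+1·(-2.092848)≈-6.382590; next y=-1/5·0.431793+1/4·(-6.382590)≈-1.682006
n=9: y≈-1.682006, sp=-3, e=sp−y≈-1.317994; I≈-23.284313, D=e−e_prev≈2.113799; u=5/4·(-1.317994)+0·(-23.284313)+1·2.113799≈0.466307; next y=-1/5·(-1.682006)+1/4·0.466307≈0.452978
n=10: y≈0.452978, sp=-3, e=sp−y≈-3.452978; I≈-26.737291, D=e−e_prev≈-2.134984; u=5/4·(-3.452978)+0·(-26.737291)+1·(-2.134984)≈-6.451206; next y=-1/5·0.452978+1/4·(-6.451206)≈-1.703397
n=11: y≈-1.703397, sp=-3, e=sp−y≈-1.296603; I≈-28.033894, D=e−e_prev≈2.156375; u=5/4·(-1.296603)+0·(-28.033894)+1·2.156375≈0.535622; next y=-1/5·(-1.703397)+1/4·0.535622≈0.474585
n=12: y≈0.474585, sp=-3, e=sp−y≈-3.474585; I≈-31.508479, D=e−e_prev≈-2.177982; u=5/4·(-3.474585)+0·(-31.508479)+1·(-2.177982)≈-6.521213; next y=-1/5·0.474585+1/4·(-6.521213)≈-1.725220
n=13: y≈-1.725220, sp=-3, e=sp−y≈-1.274780; I≈-32.783258, D=e−e_prev≈2.199805; u=5/4·(-1.274780)+0·(-32.783258)+1·2.199805≈0.606330; next y=-1/5·(-1.725220)+1/4·0.606330≈0.496627
n=14: y≈0.496627, sp=-3, e=sp−y≈-3.496627; I≈-36.279885, D=e−e_prev≈-2.221847; u=5/4·(-3.496627)+0·(-36.279885)+1·(-2.221847)≈-6.592630; next y=-1/5·0.496627+1/4·(-6.592630)≈-1.747483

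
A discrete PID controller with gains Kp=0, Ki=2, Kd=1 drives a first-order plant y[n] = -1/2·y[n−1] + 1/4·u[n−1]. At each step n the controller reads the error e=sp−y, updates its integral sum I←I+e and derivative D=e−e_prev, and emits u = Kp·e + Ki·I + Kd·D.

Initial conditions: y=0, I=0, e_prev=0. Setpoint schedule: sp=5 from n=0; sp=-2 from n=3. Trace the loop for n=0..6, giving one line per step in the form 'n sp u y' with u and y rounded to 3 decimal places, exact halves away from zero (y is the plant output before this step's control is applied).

(exact arithmetic carried between steps; '≈' marks a value shown rounded to 6 d.p. or computed from one; I and e_prev carry over from the previous line; the table rounds u and y to 3 d.p., halves away from zero)
n=0: y=0, sp=5, e=sp−y=5; I=5, D=e−e_prev=5; u=0·5+2·5+1·5=15; next y=-1/2·0+1/4·15=3.75
n=1: y=3.75, sp=5, e=sp−y=1.25; I=6.25, D=e−e_prev=-3.75; u=0·1.25+2·6.25+1·(-3.75)=8.75; next y=-1/2·3.75+1/4·8.75=0.3125
n=2: y=0.3125, sp=5, e=sp−y=4.6875; I=10.9375, D=e−e_prev=3.4375; u=0·4.6875+2·10.9375+1·3.4375=25.3125; next y=-1/2·0.3125+1/4·25.3125=6.171875
n=3: y=6.171875, sp=-2, e=sp−y=-8.171875; I=2.765625, D=e−e_prev=-12.859375; u=0·(-8.171875)+2·2.765625+1·(-12.859375)=-7.328125; next y=-1/2·6.171875+1/4·(-7.328125)≈-4.917969
n=4: y≈-4.917969, sp=-2, e=sp−y≈2.917969; I≈5.683594, D=e−e_prev≈11.089844; u=0·2.917969+2·5.683594+1·11.089844≈22.457031; next y=-1/2·(-4.917969)+1/4·22.457031≈8.073242
n=5: y≈8.073242, sp=-2, e=sp−y≈-10.073242; I≈-4.389648, D=e−e_prev≈-12.991211; u=0·(-10.073242)+2·(-4.389648)+1·(-12.991211)≈-21.770508; next y=-1/2·8.073242+1/4·(-21.770508)≈-9.479248
n=6: y≈-9.479248, sp=-2, e=sp−y≈7.479248; I≈3.089600, D=e−e_prev≈17.552490; u=0·7.479248+2·3.089600+1·17.552490≈23.731689; next y=-1/2·(-9.479248)+1/4·23.731689≈10.672546

0 5 15.000 0.000
1 5 8.750 3.750
2 5 25.313 0.313
3 -2 -7.328 6.172
4 -2 22.457 -4.918
5 -2 -21.771 8.073
6 -2 23.732 -9.479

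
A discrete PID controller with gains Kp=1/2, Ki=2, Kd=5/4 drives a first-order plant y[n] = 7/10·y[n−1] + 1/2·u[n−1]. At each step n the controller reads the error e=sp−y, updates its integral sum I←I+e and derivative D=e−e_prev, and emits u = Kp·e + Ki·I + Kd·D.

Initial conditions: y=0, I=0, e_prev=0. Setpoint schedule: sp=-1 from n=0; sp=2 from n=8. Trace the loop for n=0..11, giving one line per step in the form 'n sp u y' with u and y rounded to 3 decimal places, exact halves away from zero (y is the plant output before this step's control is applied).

0 -1 -3.750 0.000
1 -1 2.531 -1.875
2 -1 -4.918 -0.047
3 -1 4.629 -2.492
4 -1 -6.927 0.570
5 -1 7.389 -3.064
6 -1 -10.328 1.550
7 -1 11.448 -4.079
8 2 -4.234 2.869
9 2 10.129 -0.109
10 2 -8.490 4.988
11 2 13.435 -0.753

(exact arithmetic carried between steps; '≈' marks a value shown rounded to 6 d.p. or computed from one; I and e_prev carry over from the previous line; the table rounds u and y to 3 d.p., halves away from zero)
n=0: y=0, sp=-1, e=sp−y=-1; I=-1, D=e−e_prev=-1; u=1/2·(-1)+2·(-1)+5/4·(-1)=-3.75; next y=7/10·0+1/2·(-3.75)=-1.875
n=1: y=-1.875, sp=-1, e=sp−y=0.875; I=-0.125, D=e−e_prev=1.875; u=1/2·0.875+2·(-0.125)+5/4·1.875=2.53125; next y=7/10·(-1.875)+1/2·2.53125=-0.046875
n=2: y=-0.046875, sp=-1, e=sp−y=-0.953125; I=-1.078125, D=e−e_prev=-1.828125; u=1/2·(-0.953125)+2·(-1.078125)+5/4·(-1.828125)≈-4.917969; next y=7/10·(-0.046875)+1/2·(-4.917969)≈-2.491797
n=3: y≈-2.491797, sp=-1, e=sp−y≈1.491797; I≈0.413672, D=e−e_prev≈2.444922; u=1/2·1.491797+2·0.413672+5/4·2.444922≈4.629395; next y=7/10·(-2.491797)+1/2·4.629395≈0.570439
n=4: y≈0.570439, sp=-1, e=sp−y≈-1.570439; I≈-1.156768, D=e−e_prev≈-3.062236; u=1/2·(-1.570439)+2·(-1.156768)+5/4·(-3.062236)≈-6.926550; next y=7/10·0.570439+1/2·(-6.926550)≈-3.063968
n=5: y≈-3.063968, sp=-1, e=sp−y≈2.063968; I≈0.907200, D=e−e_prev≈3.634407; u=1/2·2.063968+2·0.907200+5/4·3.634407≈7.389392; next y=7/10·(-3.063968)+1/2·7.389392≈1.549919
n=6: y≈1.549919, sp=-1, e=sp−y≈-2.549919; I≈-1.642719, D=e−e_prev≈-4.613886; u=1/2·(-2.549919)+2·(-1.642719)+5/4·(-4.613886)≈-10.327755; next y=7/10·1.549919+1/2·(-10.327755)≈-4.078934
n=7: y≈-4.078934, sp=-1, e=sp−y≈3.078934; I≈1.436216, D=e−e_prev≈5.628853; u=1/2·3.078934+2·1.436216+5/4·5.628853≈11.447965; next y=7/10·(-4.078934)+1/2·11.447965≈2.868728
n=8: y≈2.868728, sp=2, e=sp−y≈-0.868728; I≈0.567487, D=e−e_prev≈-3.947663; u=1/2·(-0.868728)+2·0.567487+5/4·(-3.947663)≈-4.233969; next y=7/10·2.868728+1/2·(-4.233969)≈-0.108874
n=9: y≈-0.108874, sp=2, e=sp−y≈2.108874; I≈2.676362, D=e−e_prev≈2.977603; u=1/2·2.108874+2·2.676362+5/4·2.977603≈10.129164; next y=7/10·(-0.108874)+1/2·10.129164≈4.988370
n=10: y≈4.988370, sp=2, e=sp−y≈-2.988370; I≈-0.312008, D=e−e_prev≈-5.097244; u=1/2·(-2.988370)+2·(-0.312008)+5/4·(-5.097244)≈-8.489757; next y=7/10·4.988370+1/2·(-8.489757)≈-0.753019
n=11: y≈-0.753019, sp=2, e=sp−y≈2.753019; I≈2.441011, D=e−e_prev≈5.741389; u=1/2·2.753019+2·2.441011+5/4·5.741389≈13.435269; next y=7/10·(-0.753019)+1/2·13.435269≈6.190521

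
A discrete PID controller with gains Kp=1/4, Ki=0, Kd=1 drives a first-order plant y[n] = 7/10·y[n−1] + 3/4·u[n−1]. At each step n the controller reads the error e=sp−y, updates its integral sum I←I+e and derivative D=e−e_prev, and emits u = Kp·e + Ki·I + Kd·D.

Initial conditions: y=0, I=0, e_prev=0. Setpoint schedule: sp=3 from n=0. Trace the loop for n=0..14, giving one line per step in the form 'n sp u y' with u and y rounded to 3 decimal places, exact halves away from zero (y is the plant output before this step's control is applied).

0 3 3.750 0.000
1 3 -2.766 2.813
2 3 3.694 -0.105
3 3 -2.727 2.697
4 3 3.643 -0.157
5 3 -2.685 2.623
6 3 3.595 -0.178
7 3 -2.643 2.572
8 3 3.549 -0.182
9 3 -2.600 2.534
10 3 3.504 -0.176
11 3 -2.557 2.505
12 3 3.461 -0.164
13 3 -2.515 2.480
14 3 3.418 -0.150

(exact arithmetic carried between steps; '≈' marks a value shown rounded to 6 d.p. or computed from one; I and e_prev carry over from the previous line; the table rounds u and y to 3 d.p., halves away from zero)
n=0: y=0, sp=3, e=sp−y=3; I=3, D=e−e_prev=3; u=1/4·3+0·3+1·3=3.75; next y=7/10·0+3/4·3.75=2.8125
n=1: y=2.8125, sp=3, e=sp−y=0.1875; I=3.1875, D=e−e_prev=-2.8125; u=1/4·0.1875+0·3.1875+1·(-2.8125)=-2.765625; next y=7/10·2.8125+3/4·(-2.765625)≈-0.105469
n=2: y≈-0.105469, sp=3, e=sp−y≈3.105469; I≈6.292969, D=e−e_prev≈2.917969; u=1/4·3.105469+0·6.292969+1·2.917969≈3.694336; next y=7/10·(-0.105469)+3/4·3.694336≈2.696924
n=3: y≈2.696924, sp=3, e=sp−y≈0.303076; I≈6.596045, D=e−e_prev≈-2.802393; u=1/4·0.303076+0·6.596045+1·(-2.802393)≈-2.726624; next y=7/10·2.696924+3/4·(-2.726624)≈-0.157121
n=4: y≈-0.157121, sp=3, e=sp−y≈3.157121; I≈9.753166, D=e−e_prev≈2.854045; u=1/4·3.157121+0·9.753166+1·2.854045≈3.643325; next y=7/10·(-0.157121)+3/4·3.643325≈2.622509
n=5: y≈2.622509, sp=3, e=sp−y≈0.377491; I≈10.130657, D=e−e_prev≈-2.779630; u=1/4·0.377491+0·10.130657+1·(-2.779630)≈-2.685257; next y=7/10·2.622509+3/4·(-2.685257)≈-0.178187
n=6: y≈-0.178187, sp=3, e=sp−y≈3.178187; I≈13.308843, D=e−e_prev≈2.800696; u=1/4·3.178187+0·13.308843+1·2.800696≈3.595242; next y=7/10·(-0.178187)+3/4·3.595242≈2.571701
n=7: y≈2.571701, sp=3, e=sp−y≈0.428299; I≈13.737142, D=e−e_prev≈-2.749888; u=1/4·0.428299+0·13.737142+1·(-2.749888)≈-2.642813; next y=7/10·2.571701+3/4·(-2.642813)≈-0.181919
n=8: y≈-0.181919, sp=3, e=sp−y≈3.181919; I≈16.919061, D=e−e_prev≈2.753620; u=1/4·3.181919+0·16.919061+1·2.753620≈3.549100; next y=7/10·(-0.181919)+3/4·3.549100≈2.534482
n=9: y≈2.534482, sp=3, e=sp−y≈0.465518; I≈17.384580, D=e−e_prev≈-2.716401; u=1/4·0.465518+0·17.384580+1·(-2.716401)≈-2.600021; next y=7/10·2.534482+3/4·(-2.600021)≈-0.175879
n=10: y≈-0.175879, sp=3, e=sp−y≈3.175879; I≈20.560458, D=e−e_prev≈2.710360; u=1/4·3.175879+0·20.560458+1·2.710360≈3.504330; next y=7/10·(-0.175879)+3/4·3.504330≈2.505132
n=11: y≈2.505132, sp=3, e=sp−y≈0.494868; I≈21.055326, D=e−e_prev≈-2.681011; u=1/4·0.494868+0·21.055326+1·(-2.681011)≈-2.557294; next y=7/10·2.505132+3/4·(-2.557294)≈-0.164378
n=12: y≈-0.164378, sp=3, e=sp−y≈3.164378; I≈24.219704, D=e−e_prev≈2.669510; u=1/4·3.164378+0·24.219704+1·2.669510≈3.460605; next y=7/10·(-0.164378)+3/4·3.460605≈2.480389
n=13: y≈2.480389, sp=3, e=sp−y≈0.519611; I≈24.739315, D=e−e_prev≈-2.644767; u=1/4·0.519611+0·24.739315+1·(-2.644767)≈-2.514864; next y=7/10·2.480389+3/4·(-2.514864)≈-0.149876
n=14: y≈-0.149876, sp=3, e=sp−y≈3.149876; I≈27.889191, D=e−e_prev≈2.630265; u=1/4·3.149876+0·27.889191+1·2.630265≈3.417734; next y=7/10·(-0.149876)+3/4·3.417734≈2.458387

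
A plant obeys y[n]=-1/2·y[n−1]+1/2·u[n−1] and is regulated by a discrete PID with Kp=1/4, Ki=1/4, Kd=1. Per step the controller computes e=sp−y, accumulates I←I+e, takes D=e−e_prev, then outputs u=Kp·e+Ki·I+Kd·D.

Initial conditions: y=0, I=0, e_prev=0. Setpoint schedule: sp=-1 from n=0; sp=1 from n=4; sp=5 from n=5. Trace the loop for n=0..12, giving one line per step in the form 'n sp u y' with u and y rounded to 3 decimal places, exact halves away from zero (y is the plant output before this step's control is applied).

0 -1 -1.500 0.000
1 -1 0.375 -0.750
2 -1 -2.406 0.563
3 -1 1.586 -1.484
4 1 -1.869 1.535
5 5 9.873 -1.702
6 5 -6.923 5.787
7 5 18.583 -6.355
8 5 -18.958 12.469
9 5 40.274 -15.714
10 5 -48.292 27.994
11 5 88.872 -38.143
12 5 -118.954 63.507

(exact arithmetic carried between steps; '≈' marks a value shown rounded to 6 d.p. or computed from one; I and e_prev carry over from the previous line; the table rounds u and y to 3 d.p., halves away from zero)
n=0: y=0, sp=-1, e=sp−y=-1; I=-1, D=e−e_prev=-1; u=1/4·(-1)+1/4·(-1)+1·(-1)=-1.5; next y=-1/2·0+1/2·(-1.5)=-0.75
n=1: y=-0.75, sp=-1, e=sp−y=-0.25; I=-1.25, D=e−e_prev=0.75; u=1/4·(-0.25)+1/4·(-1.25)+1·0.75=0.375; next y=-1/2·(-0.75)+1/2·0.375=0.5625
n=2: y=0.5625, sp=-1, e=sp−y=-1.5625; I=-2.8125, D=e−e_prev=-1.3125; u=1/4·(-1.5625)+1/4·(-2.8125)+1·(-1.3125)=-2.40625; next y=-1/2·0.5625+1/2·(-2.40625)=-1.484375
n=3: y=-1.484375, sp=-1, e=sp−y=0.484375; I=-2.328125, D=e−e_prev=2.046875; u=1/4·0.484375+1/4·(-2.328125)+1·2.046875≈1.585938; next y=-1/2·(-1.484375)+1/2·1.585938≈1.535156
n=4: y≈1.535156, sp=1, e=sp−y≈-0.535156; I≈-2.863281, D=e−e_prev≈-1.019531; u=1/4·(-0.535156)+1/4·(-2.863281)+1·(-1.019531)≈-1.869141; next y=-1/2·1.535156+1/2·(-1.869141)≈-1.702148
n=5: y≈-1.702148, sp=5, e=sp−y≈6.702148; I≈3.838867, D=e−e_prev≈7.237305; u=1/4·6.702148+1/4·3.838867+1·7.237305≈9.872559; next y=-1/2·(-1.702148)+1/2·9.872559≈5.787354
n=6: y≈5.787354, sp=5, e=sp−y≈-0.787354; I≈3.051514, D=e−e_prev≈-7.489502; u=1/4·(-0.787354)+1/4·3.051514+1·(-7.489502)≈-6.923462; next y=-1/2·5.787354+1/2·(-6.923462)≈-6.355408
n=7: y≈-6.355408, sp=5, e=sp−y≈11.355408; I≈14.406921, D=e−e_prev≈12.142761; u=1/4·11.355408+1/4·14.406921+1·12.142761≈18.583344; next y=-1/2·(-6.355408)+1/2·18.583344≈12.469376
n=8: y≈12.469376, sp=5, e=sp−y≈-7.469376; I≈6.937546, D=e−e_prev≈-18.824783; u=1/4·(-7.469376)+1/4·6.937546+1·(-18.824783)≈-18.957741; next y=-1/2·12.469376+1/2·(-18.957741)≈-15.713558
n=9: y≈-15.713558, sp=5, e=sp−y≈20.713558; I≈27.651104, D=e−e_prev≈28.182934; u=1/4·20.713558+1/4·27.651104+1·28.182934≈40.274099; next y=-1/2·(-15.713558)+1/2·40.274099≈27.993829
n=10: y≈27.993829, sp=5, e=sp−y≈-22.993829; I≈4.657275, D=e−e_prev≈-43.707387; u=1/4·(-22.993829)+1/4·4.657275+1·(-43.707387)≈-48.291525; next y=-1/2·27.993829+1/2·(-48.291525)≈-38.142677
n=11: y≈-38.142677, sp=5, e=sp−y≈43.142677; I≈47.799952, D=e−e_prev≈66.136506; u=1/4·43.142677+1/4·47.799952+1·66.136506≈88.872163; next y=-1/2·(-38.142677)+1/2·88.872163≈63.507420
n=12: y≈63.507420, sp=5, e=sp−y≈-58.507420; I≈-10.707468, D=e−e_prev≈-101.650097; u=1/4·(-58.507420)+1/4·(-10.707468)+1·(-101.650097)≈-118.953819; next y=-1/2·63.507420+1/2·(-118.953819)≈-91.230620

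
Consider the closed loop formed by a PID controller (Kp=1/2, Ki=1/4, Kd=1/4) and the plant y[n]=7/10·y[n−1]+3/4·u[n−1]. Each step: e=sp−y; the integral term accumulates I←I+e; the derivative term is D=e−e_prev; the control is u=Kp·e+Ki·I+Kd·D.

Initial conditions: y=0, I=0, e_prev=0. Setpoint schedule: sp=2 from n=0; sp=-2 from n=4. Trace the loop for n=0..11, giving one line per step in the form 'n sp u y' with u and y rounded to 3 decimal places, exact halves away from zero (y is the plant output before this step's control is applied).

0 2 2.000 0.000
1 2 0.500 1.500
2 2 1.075 1.425
3 2 0.821 1.804
4 -2 -3.110 1.879
5 -2 -0.165 -1.017
6 -2 -1.316 -0.836
7 -2 -0.825 -1.572
8 -2 -0.969 -1.720
9 -2 -0.865 -1.930
10 -2 -0.866 -2.000
11 -2 -0.834 -2.049

(exact arithmetic carried between steps; '≈' marks a value shown rounded to 6 d.p. or computed from one; I and e_prev carry over from the previous line; the table rounds u and y to 3 d.p., halves away from zero)
n=0: y=0, sp=2, e=sp−y=2; I=2, D=e−e_prev=2; u=1/2·2+1/4·2+1/4·2=2; next y=7/10·0+3/4·2=1.5
n=1: y=1.5, sp=2, e=sp−y=0.5; I=2.5, D=e−e_prev=-1.5; u=1/2·0.5+1/4·2.5+1/4·(-1.5)=0.5; next y=7/10·1.5+3/4·0.5=1.425
n=2: y=1.425, sp=2, e=sp−y=0.575; I=3.075, D=e−e_prev=0.075; u=1/2·0.575+1/4·3.075+1/4·0.075=1.075; next y=7/10·1.425+3/4·1.075=1.80375
n=3: y=1.80375, sp=2, e=sp−y=0.19625; I=3.27125, D=e−e_prev=-0.37875; u=1/2·0.19625+1/4·3.27125+1/4·(-0.37875)=0.82125; next y=7/10·1.80375+3/4·0.82125≈1.878563
n=4: y≈1.878563, sp=-2, e=sp−y≈-3.878563; I≈-0.607313, D=e−e_prev≈-4.074813; u=1/2·(-3.878563)+1/4·(-0.607313)+1/4·(-4.074813)≈-3.109813; next y=7/10·1.878563+3/4·(-3.109813)≈-1.017366
n=5: y≈-1.017366, sp=-2, e=sp−y≈-0.982634; I≈-1.589947, D=e−e_prev≈2.895928; u=1/2·(-0.982634)+1/4·(-1.589947)+1/4·2.895928≈-0.164822; next y=7/10·(-1.017366)+3/4·(-0.164822)≈-0.835772
n=6: y≈-0.835772, sp=-2, e=sp−y≈-1.164228; I≈-2.754175, D=e−e_prev≈-0.181593; u=1/2·(-1.164228)+1/4·(-2.754175)+1/4·(-0.181593)≈-1.316056; next y=7/10·(-0.835772)+3/4·(-1.316056)≈-1.572082
n=7: y≈-1.572082, sp=-2, e=sp−y≈-0.427918; I≈-3.182092, D=e−e_prev≈0.736310; u=1/2·(-0.427918)+1/4·(-3.182092)+1/4·0.736310≈-0.825404; next y=7/10·(-1.572082)+3/4·(-0.825404)≈-1.719511
n=8: y≈-1.719511, sp=-2, e=sp−y≈-0.280489; I≈-3.462581, D=e−e_prev≈0.147428; u=1/2·(-0.280489)+1/4·(-3.462581)+1/4·0.147428≈-0.969033; next y=7/10·(-1.719511)+3/4·(-0.969033)≈-1.930432
n=9: y≈-1.930432, sp=-2, e=sp−y≈-0.069568; I≈-3.532149, D=e−e_prev≈0.210921; u=1/2·(-0.069568)+1/4·(-3.532149)+1/4·0.210921≈-0.865091; next y=7/10·(-1.930432)+3/4·(-0.865091)≈-2.000121
n=10: y≈-2.000121, sp=-2, e=sp−y≈0.000121; I≈-3.532028, D=e−e_prev≈0.069688; u=1/2·0.000121+1/4·(-3.532028)+1/4·0.069688≈-0.865525; next y=7/10·(-2.000121)+3/4·(-0.865525)≈-2.049228
n=11: y≈-2.049228, sp=-2, e=sp−y≈0.049228; I≈-3.482800, D=e−e_prev≈0.049107; u=1/2·0.049228+1/4·(-3.482800)+1/4·0.049107≈-0.833809; next y=7/10·(-2.049228)+3/4·(-0.833809)≈-2.059817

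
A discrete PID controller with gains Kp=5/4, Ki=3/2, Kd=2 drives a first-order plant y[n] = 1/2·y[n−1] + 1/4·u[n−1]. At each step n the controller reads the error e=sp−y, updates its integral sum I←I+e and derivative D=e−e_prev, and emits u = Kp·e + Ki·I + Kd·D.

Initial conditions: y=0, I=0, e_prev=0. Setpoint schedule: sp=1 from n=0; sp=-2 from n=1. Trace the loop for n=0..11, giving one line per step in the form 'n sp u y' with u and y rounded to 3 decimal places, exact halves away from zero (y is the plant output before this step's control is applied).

0 1 4.750 0.000
1 -2 -15.641 1.188
2 -2 9.347 -3.316
3 -2 -16.662 0.678
4 -2 8.708 -3.826
5 -2 -16.990 0.264
6 -2 8.597 -4.116
7 -2 -16.972 0.091
8 -2 8.676 -4.197
9 -2 -16.877 0.070
10 -2 8.761 -4.184
11 -2 -16.812 0.098

(exact arithmetic carried between steps; '≈' marks a value shown rounded to 6 d.p. or computed from one; I and e_prev carry over from the previous line; the table rounds u and y to 3 d.p., halves away from zero)
n=0: y=0, sp=1, e=sp−y=1; I=1, D=e−e_prev=1; u=5/4·1+3/2·1+2·1=4.75; next y=1/2·0+1/4·4.75=1.1875
n=1: y=1.1875, sp=-2, e=sp−y=-3.1875; I=-2.1875, D=e−e_prev=-4.1875; u=5/4·(-3.1875)+3/2·(-2.1875)+2·(-4.1875)=-15.640625; next y=1/2·1.1875+1/4·(-15.640625)≈-3.316406
n=2: y≈-3.316406, sp=-2, e=sp−y≈1.316406; I≈-0.871094, D=e−e_prev≈4.503906; u=5/4·1.316406+3/2·(-0.871094)+2·4.503906≈9.346680; next y=1/2·(-3.316406)+1/4·9.346680≈0.678467
n=3: y≈0.678467, sp=-2, e=sp−y≈-2.678467; I≈-3.549561, D=e−e_prev≈-3.994873; u=5/4·(-2.678467)+3/2·(-3.549561)+2·(-3.994873)≈-16.662170; next y=1/2·0.678467+1/4·(-16.662170)≈-3.826309
n=4: y≈-3.826309, sp=-2, e=sp−y≈1.826309; I≈-1.723251, D=e−e_prev≈4.504776; u=5/4·1.826309+3/2·(-1.723251)+2·4.504776≈8.707561; next y=1/2·(-3.826309)+1/4·8.707561≈0.263736
n=5: y≈0.263736, sp=-2, e=sp−y≈-2.263736; I≈-3.986987, D=e−e_prev≈-4.090045; u=5/4·(-2.263736)+3/2·(-3.986987)+2·(-4.090045)≈-16.990240; next y=1/2·0.263736+1/4·(-16.990240)≈-4.115692
n=6: y≈-4.115692, sp=-2, e=sp−y≈2.115692; I≈-1.871295, D=e−e_prev≈4.379428; u=5/4·2.115692+3/2·(-1.871295)+2·4.379428≈8.596529; next y=1/2·(-4.115692)+1/4·8.596529≈0.091286
n=7: y≈0.091286, sp=-2, e=sp−y≈-2.091286; I≈-3.962581, D=e−e_prev≈-4.206978; u=5/4·(-2.091286)+3/2·(-3.962581)+2·(-4.206978)≈-16.971936; next y=1/2·0.091286+1/4·(-16.971936)≈-4.197341
n=8: y≈-4.197341, sp=-2, e=sp−y≈2.197341; I≈-1.765240, D=e−e_prev≈4.288627; u=5/4·2.197341+3/2·(-1.765240)+2·4.288627≈8.676070; next y=1/2·(-4.197341)+1/4·8.676070≈0.070347
n=9: y≈0.070347, sp=-2, e=sp−y≈-2.070347; I≈-3.835587, D=e−e_prev≈-4.267688; u=5/4·(-2.070347)+3/2·(-3.835587)+2·(-4.267688)≈-16.876690; next y=1/2·0.070347+1/4·(-16.876690)≈-4.183999
n=10: y≈-4.183999, sp=-2, e=sp−y≈2.183999; I≈-1.651588, D=e−e_prev≈4.254346; u=5/4·2.183999+3/2·(-1.651588)+2·4.254346≈8.761309; next y=1/2·(-4.183999)+1/4·8.761309≈0.098328
n=11: y≈0.098328, sp=-2, e=sp−y≈-2.098328; I≈-3.749916, D=e−e_prev≈-4.282327; u=5/4·(-2.098328)+3/2·(-3.749916)+2·(-4.282327)≈-16.812437; next y=1/2·0.098328+1/4·(-16.812437)≈-4.153945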